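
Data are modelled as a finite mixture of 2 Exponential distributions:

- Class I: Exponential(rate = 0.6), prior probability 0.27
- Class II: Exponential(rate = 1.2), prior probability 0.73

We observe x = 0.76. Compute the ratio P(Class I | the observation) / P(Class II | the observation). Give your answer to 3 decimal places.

The posterior odds equal the prior odds times the likelihood ratio: (π_i/π_j)·(f_i(x)/f_j(x)).
Component likelihoods at x = 0.76:
  p_I = 0.380288
  p_II = 0.482064
0.102678 / 0.351907 ≈ 0.292

0.292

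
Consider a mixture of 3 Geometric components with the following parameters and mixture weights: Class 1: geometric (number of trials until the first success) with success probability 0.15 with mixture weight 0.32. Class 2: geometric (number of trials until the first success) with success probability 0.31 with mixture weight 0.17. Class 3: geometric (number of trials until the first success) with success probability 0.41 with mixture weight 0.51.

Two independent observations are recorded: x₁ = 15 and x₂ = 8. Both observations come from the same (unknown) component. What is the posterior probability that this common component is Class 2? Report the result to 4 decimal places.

By Bayes' theorem, P(k | x) = P(Z=k) f_k(x) / Σ_j P(Z=j) f_j(x).
Since both observations come from the same component, the likelihood for component k is f_k(x₁)·f_k(x₂).
  f_1 = [0.0154155] × [0.0480866] = 0.000741276
  f_2 = [0.00171889] × [0.0230837] = 3.96784e-05
  f_3 = [0.000253929] × [0.0102035] = 2.59096e-06
Weight by the priors:
  P(Z=1)·f_1 = 0.32 × 0.000741276 = 0.000237208
  P(Z=2)·f_2 = 0.17 × 3.96784e-05 = 6.74533e-06
  P(Z=3)·f_3 = 0.51 × 2.59096e-06 = 1.32139e-06
Normaliser: 0.000237208 + 6.74533e-06 + 1.32139e-06 = 0.000245275
P(Class 2 | x₁,x₂) ≈ 0.0275

0.0275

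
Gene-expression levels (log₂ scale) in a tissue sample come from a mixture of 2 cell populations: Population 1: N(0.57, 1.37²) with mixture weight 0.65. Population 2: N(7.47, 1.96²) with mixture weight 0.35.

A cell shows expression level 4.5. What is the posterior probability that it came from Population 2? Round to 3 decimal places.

0.880

By Bayes' theorem, P(k | x) = π_k f_k(x) / Σ_j π_j f_j(x).
Evaluate each component's likelihood at the observed value:
  p_1 = (1/(1.37·√(2π)))·exp(−(4.5−0.57)²/(2·1.37²)) = 0.291199·exp(-4.11447) = 0.00475661
  p_2 = (1/(1.96·√(2π)))·exp(−(4.5−7.47)²/(2·1.96²)) = 0.203542·exp(-1.14808) = 0.064573
Weight by the priors:
  π_1·p_1 = 0.65 × 0.00475661 = 0.0030918
  π_2·p_2 = 0.35 × 0.064573 = 0.0226005
Evidence: 0.0030918 + 0.0226005 = 0.0256923
P(Population 2 | 4.5) ≈ 0.880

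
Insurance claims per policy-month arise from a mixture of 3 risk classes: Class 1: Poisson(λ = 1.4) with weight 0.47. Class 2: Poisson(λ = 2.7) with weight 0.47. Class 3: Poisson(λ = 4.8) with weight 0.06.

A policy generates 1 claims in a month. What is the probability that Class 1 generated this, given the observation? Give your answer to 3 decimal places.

Apply Bayes' rule: the posterior for each component is proportional to its prior times its likelihood at x.
Evaluate each component's likelihood at the observed value:
  L_1 = e^(−1.4)·1.4^1/1! = 0.345236
  L_2 = e^(−2.7)·2.7^1/1! = 0.181455
  L_3 = e^(−4.8)·4.8^1/1! = 0.0395028
Weight by the priors:
  P(Z=1)·L_1 = 0.47 × 0.345236 = 0.162261
  P(Z=2)·L_2 = 0.47 × 0.181455 = 0.0852838
  P(Z=3)·L_3 = 0.06 × 0.0395028 = 0.00237017
Denominator: 0.162261 + 0.0852838 + 0.00237017 = 0.249915
So the posterior for Class 1 is 0.162261 / 0.249915 ≈ 0.649.

0.649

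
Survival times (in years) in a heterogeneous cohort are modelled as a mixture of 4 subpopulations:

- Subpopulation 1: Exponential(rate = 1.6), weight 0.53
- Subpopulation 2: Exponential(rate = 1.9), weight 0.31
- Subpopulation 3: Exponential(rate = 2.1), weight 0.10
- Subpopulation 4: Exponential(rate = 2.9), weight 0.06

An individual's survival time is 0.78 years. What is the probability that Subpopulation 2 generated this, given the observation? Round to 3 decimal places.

The responsibility of component k is P(Z=k) f_k(x) divided by Σ_j P(Z=j) f_j(x).
Exponential densities:
  p_1 = 0.459325
  p_2 = 0.431647
  p_3 = 0.408174
  p_4 = 0.302012
Weight by the priors:
  P(Z=1)·p_1 = 0.53 × 0.459325 = 0.243442
  P(Z=2)·p_2 = 0.31 × 0.431647 = 0.133811
  P(Z=3)·p_3 = 0.10 × 0.408174 = 0.0408174
  P(Z=4)·p_4 = 0.06 × 0.302012 = 0.0181207
Evidence: 0.243442 + 0.133811 + 0.0408174 + 0.0181207 = 0.436191
P(Subpopulation 2 | the observation) = 0.133811 / 0.436191 ≈ 0.307

0.307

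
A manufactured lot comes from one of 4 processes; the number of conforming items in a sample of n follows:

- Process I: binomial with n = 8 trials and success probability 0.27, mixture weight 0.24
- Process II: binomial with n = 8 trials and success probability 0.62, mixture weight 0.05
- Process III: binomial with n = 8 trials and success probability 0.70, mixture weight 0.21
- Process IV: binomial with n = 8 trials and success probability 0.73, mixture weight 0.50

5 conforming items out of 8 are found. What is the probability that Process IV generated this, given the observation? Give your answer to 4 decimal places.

0.6039

P(component k | x) = P(Z=k)·f_k(x) / marginal(x), where marginal(x) = Σ_j P(Z=j)·f_j(x).
Evaluate each component's likelihood at the observed value:
  p_I = C(8,5)·0.27^5·0.73^3 = 56·0.00143489·0.389017 = 0.031259
  p_II = C(8,5)·0.62^5·0.38^3 = 56·0.0916133·0.054872 = 0.281512
  p_III = C(8,5)·0.70^5·0.30^3 = 56·0.16807·0.027 = 0.254122
  p_IV = C(8,5)·0.73^5·0.27^3 = 56·0.207307·0.019683 = 0.228504
Multiply by the mixture weights:
  P(Z=I)·p_I = 0.24 × 0.031259 = 0.00750217
  P(Z=II)·p_II = 0.05 × 0.281512 = 0.0140756
  P(Z=III)·p_III = 0.21 × 0.254122 = 0.0533656
  P(Z=IV)·p_IV = 0.50 × 0.228504 = 0.114252
Evidence: 0.00750217 + 0.0140756 + 0.0533656 + 0.114252 = 0.189195
P(Process IV | 5 conforming items out of 8) ≈ 0.6039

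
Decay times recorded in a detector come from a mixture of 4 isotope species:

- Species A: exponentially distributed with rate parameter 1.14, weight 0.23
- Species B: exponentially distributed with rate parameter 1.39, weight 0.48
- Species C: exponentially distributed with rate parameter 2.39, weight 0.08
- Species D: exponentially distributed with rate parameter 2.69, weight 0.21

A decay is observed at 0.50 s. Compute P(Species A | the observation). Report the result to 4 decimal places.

P(component k | x) = π_k·f_k(x) / marginal(x), where marginal(x) = Σ_j π_j·f_j(x).
Evaluate each component's likelihood at the observed value:
  L_A = 0.644699
  L_B = 0.693713
  L_C = 0.723462
  L_D = 0.700852
Weight by the priors:
  π_A·L_A = 0.23 × 0.644699 = 0.148281
  π_B·L_B = 0.48 × 0.693713 = 0.332982
  π_C·L_C = 0.08 × 0.723462 = 0.057877
  π_D·L_D = 0.21 × 0.700852 = 0.147179
Normaliser: 0.148281 + 0.332982 + 0.057877 + 0.147179 = 0.686319
So the posterior for Species A is 0.148281 / 0.686319 ≈ 0.2161.

0.2161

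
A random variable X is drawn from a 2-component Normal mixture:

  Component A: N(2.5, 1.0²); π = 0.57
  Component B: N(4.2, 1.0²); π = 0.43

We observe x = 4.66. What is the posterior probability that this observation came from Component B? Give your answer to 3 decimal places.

0.875

Apply Bayes' rule: the posterior for each component is proportional to its prior times its likelihood at x.
Normal densities:
  L_A = (1/(1.0·√(2π)))·exp(−(4.66−2.5)²/(2·1.0²)) = 0.398942·exp(-2.33280) = 0.0387069
  L_B = (1/(1.0·√(2π)))·exp(−(4.66−4.2)²/(2·1.0²)) = 0.398942·exp(-0.10580) = 0.35889
Weight by the priors:
  π_A·L_A = 0.57 × 0.0387069 = 0.0220629
  π_B·L_B = 0.43 × 0.35889 = 0.154323
Sum: 0.0220629 + 0.154323 = 0.176386
Responsibility of Component B: 0.154323 / 0.176386 ≈ 0.875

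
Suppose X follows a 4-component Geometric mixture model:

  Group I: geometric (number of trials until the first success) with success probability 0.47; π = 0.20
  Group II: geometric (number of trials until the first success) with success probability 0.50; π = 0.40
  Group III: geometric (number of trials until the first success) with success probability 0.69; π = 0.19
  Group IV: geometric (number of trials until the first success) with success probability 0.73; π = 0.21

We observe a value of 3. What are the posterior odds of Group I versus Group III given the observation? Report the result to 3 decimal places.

Only the two components matter; the odds are (P(Z=i) f_i(x)) / (P(Z=j) f_j(x)).
Component likelihoods at x = 3:
  f_I = 0.47·(1−0.47)^2 = 0.47·0.2809 = 0.132023
  f_II = 0.50·(1−0.50)^2 = 0.50·0.25 = 0.125
  f_III = 0.69·(1−0.69)^2 = 0.69·0.0961 = 0.066309
  f_IV = 0.73·(1−0.73)^2 = 0.73·0.0729 = 0.053217
Posterior odds = (P(Z=I)·f_I) / (P(Z=III)·f_III) = (0.20·0.132023) / (0.19·0.066309) = 0.0264046 / 0.0125987 ≈ 2.096

2.096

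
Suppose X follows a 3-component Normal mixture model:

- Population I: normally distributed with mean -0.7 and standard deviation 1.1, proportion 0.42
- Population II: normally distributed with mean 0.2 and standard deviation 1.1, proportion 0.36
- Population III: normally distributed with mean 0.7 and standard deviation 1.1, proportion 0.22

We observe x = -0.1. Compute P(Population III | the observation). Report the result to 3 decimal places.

0.192

Posterior ∝ prior × likelihood, so P(k | x) ∝ w_k f_k(x); normalise over all components.
Normal densities:
  L_I = (1/(1.1·√(2π)))·exp(−(-0.1−-0.7)²/(2·1.1²)) = 0.362675·exp(-0.14876) = 0.312544
  L_II = (1/(1.1·√(2π)))·exp(−(-0.1−0.2)²/(2·1.1²)) = 0.362675·exp(-0.03719) = 0.349435
  L_III = (1/(1.1·√(2π)))·exp(−(-0.1−0.7)²/(2·1.1²)) = 0.362675·exp(-0.26446) = 0.278396
Multiply by the mixture weights:
  w_I·L_I = 0.42 × 0.312544 = 0.131269
  w_II·L_II = 0.36 × 0.349435 = 0.125796
  w_III·L_III = 0.22 × 0.278396 = 0.0612471
Denominator: 0.131269 + 0.125796 + 0.0612471 = 0.318312
Responsibility of Population III: 0.0612471 / 0.318312 ≈ 0.192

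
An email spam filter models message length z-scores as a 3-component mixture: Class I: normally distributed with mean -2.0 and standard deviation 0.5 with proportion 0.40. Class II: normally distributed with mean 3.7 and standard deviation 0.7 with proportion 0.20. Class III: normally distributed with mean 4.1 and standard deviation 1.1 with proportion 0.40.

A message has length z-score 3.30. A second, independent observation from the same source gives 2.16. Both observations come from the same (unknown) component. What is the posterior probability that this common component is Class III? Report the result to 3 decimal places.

0.635

Apply Bayes' rule: the posterior for each component is proportional to its prior times its likelihood at x.
Since both observations come from the same component, the likelihood for component k is f_k(x₁)·f_k(x₂).
  p_I = [(1/(0.5·√(2π)))·exp(−(3.30−-2.0)²/(2·0.5²)) = 0.797885·exp(-56.18000) = 3.18622e-25] × [7.42142e-16] = 2.36463e-40
  p_II = [(1/(0.7·√(2π)))·exp(−(3.30−3.7)²/(2·0.7²)) = 0.569918·exp(-0.16327) = 0.484068] × [0.050678] = 0.0245316
  p_III = [(1/(1.1·√(2π)))·exp(−(3.30−4.1)²/(2·1.1²)) = 0.362675·exp(-0.26446) = 0.278396] × [0.0765772] = 0.0213188
Prior × likelihood for each component:
  w_I·p_I = 0.40 × 2.36463e-40 = 9.45851e-41
  w_II·p_II = 0.20 × 0.0245316 = 0.00490632
  w_III·p_III = 0.40 × 0.0213188 = 0.00852751
Evidence: 9.45851e-41 + 0.00490632 + 0.00852751 = 0.0134338
P(Class III | x₁,x₂) = 0.00852751 / 0.0134338 ≈ 0.635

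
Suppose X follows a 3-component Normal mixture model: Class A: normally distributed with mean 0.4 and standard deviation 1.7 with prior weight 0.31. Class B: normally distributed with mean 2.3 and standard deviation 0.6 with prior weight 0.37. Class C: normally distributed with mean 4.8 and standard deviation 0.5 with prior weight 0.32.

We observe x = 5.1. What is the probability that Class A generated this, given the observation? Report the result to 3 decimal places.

0.007

The responsibility of component k is w_k f_k(x) divided by Σ_j w_j f_j(x).
Evaluate each component's likelihood at the observed value:
  p_A = (1/(1.7·√(2π)))·exp(−(5.1−0.4)²/(2·1.7²)) = 0.234672·exp(-3.82180) = 0.00513659
  p_B = (1/(0.6·√(2π)))·exp(−(5.1−2.3)²/(2·0.6²)) = 0.664904·exp(-10.88889) = 1.24101e-05
  p_C = (1/(0.5·√(2π)))·exp(−(5.1−4.8)²/(2·0.5²)) = 0.797885·exp(-0.18000) = 0.666449
Weight by the priors:
  w_A·p_A = 0.31 × 0.00513659 = 0.00159234
  w_B·p_B = 0.37 × 1.24101e-05 = 4.59173e-06
  w_C·p_C = 0.32 × 0.666449 = 0.213264
Sum: 0.00159234 + 4.59173e-06 + 0.213264 = 0.214861
P(Class A | data) ≈ 0.007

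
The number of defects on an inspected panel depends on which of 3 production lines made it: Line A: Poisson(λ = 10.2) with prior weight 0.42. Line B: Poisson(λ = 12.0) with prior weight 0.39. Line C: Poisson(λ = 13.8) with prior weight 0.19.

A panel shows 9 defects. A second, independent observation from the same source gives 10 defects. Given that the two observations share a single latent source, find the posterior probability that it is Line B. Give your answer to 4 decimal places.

Posterior ∝ prior × likelihood, so P(k | x) ∝ P(Z=k) f_k(x); normalise over all components.
Since both observations come from the same component, the likelihood for component k is f_k(x₁)·f_k(x₂).
  p_A = [e^(−10.2)·10.2^9/9! = 0.122415] × [0.124863] = 0.0152852
  p_B = [e^(−12.0)·12.0^9/9! = 0.0873644] × [0.104837] = 0.00915904
  p_C = [e^(−13.8)·13.8^9/9! = 0.0508025] × [0.0701074] = 0.00356163
Weight by the priors:
  P(Z=A)·p_A = 0.42 × 0.0152852 = 0.00641976
  P(Z=B)·p_B = 0.39 × 0.00915904 = 0.00357203
  P(Z=C)·p_C = 0.19 × 0.00356163 = 0.00067671
Marginal: 0.00641976 + 0.00357203 + 0.00067671 = 0.0106685
So the posterior for Line B is 0.00357203 / 0.0106685 ≈ 0.3348.

0.3348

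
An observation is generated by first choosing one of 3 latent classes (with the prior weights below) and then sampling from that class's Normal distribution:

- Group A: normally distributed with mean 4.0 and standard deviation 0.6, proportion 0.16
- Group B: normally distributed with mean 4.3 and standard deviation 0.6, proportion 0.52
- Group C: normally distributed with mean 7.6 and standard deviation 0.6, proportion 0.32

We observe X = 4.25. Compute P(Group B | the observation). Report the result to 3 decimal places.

0.779

The responsibility of component k is π_k f_k(x) divided by Σ_j π_j f_j(x).
Normal densities:
  L_A = 0.609621
  L_B = 0.662599
  L_C = 1.13108e-07
Weight by the priors:
  π_A·L_A = 0.16 × 0.609621 = 0.0975393
  π_B·L_B = 0.52 × 0.662599 = 0.344552
  π_C·L_C = 0.32 × 1.13108e-07 = 3.61947e-08
Sum: 0.0975393 + 0.344552 + 3.61947e-08 = 0.442091
Responsibility of Group B: 0.344552 / 0.442091 ≈ 0.779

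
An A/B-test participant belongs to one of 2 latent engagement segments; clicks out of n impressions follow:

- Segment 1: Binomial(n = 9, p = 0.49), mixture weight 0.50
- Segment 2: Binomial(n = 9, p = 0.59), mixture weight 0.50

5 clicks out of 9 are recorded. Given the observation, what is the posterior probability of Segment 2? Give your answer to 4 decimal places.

0.5139

By Bayes' theorem, P(k | x) = P(Z=k) f_k(x) / Σ_j P(Z=j) f_j(x).
Binomial probabilities:
  p_1 = 0.240786
  p_2 = 0.254546
Multiply by the mixture weights:
  P(Z=1)·p_1 = 0.50 × 0.240786 = 0.120393
  P(Z=2)·p_2 = 0.50 × 0.254546 = 0.127273
Normaliser: 0.120393 + 0.127273 = 0.247666
Responsibility of Segment 2: 0.127273 / 0.247666 ≈ 0.5139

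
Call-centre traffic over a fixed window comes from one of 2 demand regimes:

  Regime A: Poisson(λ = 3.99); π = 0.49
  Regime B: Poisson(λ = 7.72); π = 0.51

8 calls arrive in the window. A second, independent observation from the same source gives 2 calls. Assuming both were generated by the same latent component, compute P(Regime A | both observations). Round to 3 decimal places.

The responsibility of component k is π_k f_k(x) divided by Σ_j π_j f_j(x).
Since both observations come from the same component, the likelihood for component k is f_k(x₁)·f_k(x₂).
  p_A = [0.0294732] × [0.147259] = 0.00434019
  p_B = [0.138888] × [0.0132267] = 0.00183703
Unnormalised posteriors:
  π_A·p_A = 0.49 × 0.00434019 = 0.00212669
  π_B·p_B = 0.51 × 0.00183703 = 0.000936884
Denominator: 0.00212669 + 0.000936884 = 0.00306358
P(Regime A | x₁,x₂) ≈ 0.694

0.694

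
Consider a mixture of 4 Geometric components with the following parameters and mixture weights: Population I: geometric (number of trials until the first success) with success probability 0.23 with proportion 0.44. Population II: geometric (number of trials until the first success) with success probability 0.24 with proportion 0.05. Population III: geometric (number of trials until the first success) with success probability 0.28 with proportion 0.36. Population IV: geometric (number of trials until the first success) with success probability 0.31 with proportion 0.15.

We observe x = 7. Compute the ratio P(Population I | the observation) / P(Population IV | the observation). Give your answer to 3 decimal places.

4.203

Posterior odds = (π_i f_i(x)) / (π_j f_j(x)); the normalising sum cancels.
Geometric probabilities:
  p_I = 0.0479371
  p_II = 0.046248
  p_III = 0.0390079
  p_IV = 0.0334546
Posterior odds = (π_I·p_I) / (π_IV·p_IV) = (0.44·0.0479371) / (0.15·0.0334546) = 0.0210923 / 0.00501819 ≈ 4.203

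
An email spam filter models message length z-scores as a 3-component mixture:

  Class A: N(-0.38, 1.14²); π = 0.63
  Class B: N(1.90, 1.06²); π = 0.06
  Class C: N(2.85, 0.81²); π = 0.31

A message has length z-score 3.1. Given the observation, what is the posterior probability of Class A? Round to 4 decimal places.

P(component k | x) = P(Z=k)·f_k(x) / marginal(x), where marginal(x) = Σ_j P(Z=j)·f_j(x).
Component likelihoods at x = 3.1:
  L_A = (1/(1.14·√(2π)))·exp(−(3.1−-0.38)²/(2·1.14²)) = 0.349949·exp(-4.65928) = 0.00331517
  L_B = (1/(1.06·√(2π)))·exp(−(3.1−1.90)²/(2·1.06²)) = 0.376361·exp(-0.64080) = 0.198294
  L_C = (1/(0.81·√(2π)))·exp(−(3.1−2.85)²/(2·0.81²)) = 0.492521·exp(-0.04763) = 0.469612
Weight by the priors:
  P(Z=A)·L_A = 0.63 × 0.00331517 = 0.00208856
  P(Z=B)·L_B = 0.06 × 0.198294 = 0.0118976
  P(Z=C)·L_C = 0.31 × 0.469612 = 0.14558
Evidence: 0.00208856 + 0.0118976 + 0.14558 = 0.159566
Responsibility of Class A: 0.00208856 / 0.159566 ≈ 0.0131

0.0131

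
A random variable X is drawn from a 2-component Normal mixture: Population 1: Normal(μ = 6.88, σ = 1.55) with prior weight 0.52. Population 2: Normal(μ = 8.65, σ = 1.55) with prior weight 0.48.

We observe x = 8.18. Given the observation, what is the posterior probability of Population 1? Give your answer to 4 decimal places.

Posterior ∝ prior × likelihood, so P(k | x) ∝ π_k f_k(x); normalise over all components.
Component likelihoods at x = 8.18:
  p_1 = 0.181063
  p_2 = 0.245817
Unnormalised posteriors:
  π_1·p_1 = 0.52 × 0.181063 = 0.0941527
  π_2·p_2 = 0.48 × 0.245817 = 0.117992
Normaliser: 0.0941527 + 0.117992 = 0.212145
P(Population 1 | data) = 0.0941527 / 0.212145 ≈ 0.4438

0.4438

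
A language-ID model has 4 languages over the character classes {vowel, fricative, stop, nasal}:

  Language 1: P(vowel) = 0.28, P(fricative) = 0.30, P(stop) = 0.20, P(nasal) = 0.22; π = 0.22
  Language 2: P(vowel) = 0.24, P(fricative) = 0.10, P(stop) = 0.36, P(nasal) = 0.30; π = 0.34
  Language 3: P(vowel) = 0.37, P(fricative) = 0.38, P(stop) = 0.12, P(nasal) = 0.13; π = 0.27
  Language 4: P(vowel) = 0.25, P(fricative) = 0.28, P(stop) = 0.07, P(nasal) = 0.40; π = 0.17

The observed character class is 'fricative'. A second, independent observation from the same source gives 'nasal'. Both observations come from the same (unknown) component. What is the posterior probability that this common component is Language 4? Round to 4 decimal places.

The responsibility of component k is w_k f_k(x) divided by Σ_j w_j f_j(x).
Since both observations come from the same component, the likelihood for component k is f_k(x₁)·f_k(x₂).
  f_1 = [0.3] × [0.22] = 0.066
  f_2 = [0.1] × [0.3] = 0.03
  f_3 = [0.38] × [0.13] = 0.0494
  f_4 = [0.28] × [0.4] = 0.112
Unnormalised posteriors:
  w_1·f_1 = 0.22 × 0.066 = 0.01452
  w_2·f_2 = 0.34 × 0.03 = 0.0102
  w_3·f_3 = 0.27 × 0.0494 = 0.013338
  w_4·f_4 = 0.17 × 0.112 = 0.01904
Evidence: 0.01452 + 0.0102 + 0.013338 + 0.01904 = 0.057098
Responsibility of Language 4: 0.01904 / 0.057098 ≈ 0.3335

0.3335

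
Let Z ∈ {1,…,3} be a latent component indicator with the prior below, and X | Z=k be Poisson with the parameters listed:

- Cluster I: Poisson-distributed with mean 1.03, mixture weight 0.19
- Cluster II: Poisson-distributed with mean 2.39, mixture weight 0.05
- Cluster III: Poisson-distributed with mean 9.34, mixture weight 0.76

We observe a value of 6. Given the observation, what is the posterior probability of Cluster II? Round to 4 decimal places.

The responsibility of component k is P(Z=k) f_k(x) divided by Σ_j P(Z=j) f_j(x).
Component likelihoods at x = 6:
  L_I = e^(−1.03)·1.03^6/6! = 0.000592062
  L_II = e^(−2.39)·2.39^6/6! = 0.0237187
  L_III = e^(−9.34)·9.34^6/6! = 0.0809913
Prior × likelihood for each component:
  P(Z=I)·L_I = 0.19 × 0.000592062 = 0.000112492
  P(Z=II)·L_II = 0.05 × 0.0237187 = 0.00118594
  P(Z=III)·L_III = 0.76 × 0.0809913 = 0.0615534
Denominator: 0.000112492 + 0.00118594 + 0.0615534 = 0.0628518
So the posterior for Cluster II is 0.00118594 / 0.0628518 ≈ 0.0189.

0.0189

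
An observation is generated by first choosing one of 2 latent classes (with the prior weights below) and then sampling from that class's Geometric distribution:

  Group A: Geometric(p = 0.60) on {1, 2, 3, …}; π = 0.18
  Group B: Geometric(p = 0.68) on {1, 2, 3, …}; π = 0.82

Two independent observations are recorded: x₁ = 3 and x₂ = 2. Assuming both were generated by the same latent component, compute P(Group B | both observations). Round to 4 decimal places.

0.7497

The responsibility of component k is w_k f_k(x) divided by Σ_j w_j f_j(x).
Since both observations come from the same component, the likelihood for component k is f_k(x₁)·f_k(x₂).
  L_A = [0.60·(1−0.60)^2 = 0.60·0.16 = 0.096] × [0.24] = 0.02304
  L_B = [0.68·(1−0.68)^2 = 0.68·0.1024 = 0.069632] × [0.2176] = 0.0151519
Multiply by the mixture weights:
  w_A·L_A = 0.18 × 0.02304 = 0.0041472
  w_B·L_B = 0.82 × 0.0151519 = 0.0124246
Evidence: 0.0041472 + 0.0124246 = 0.0165718
Responsibility of Group B: 0.0124246 / 0.0165718 ≈ 0.7497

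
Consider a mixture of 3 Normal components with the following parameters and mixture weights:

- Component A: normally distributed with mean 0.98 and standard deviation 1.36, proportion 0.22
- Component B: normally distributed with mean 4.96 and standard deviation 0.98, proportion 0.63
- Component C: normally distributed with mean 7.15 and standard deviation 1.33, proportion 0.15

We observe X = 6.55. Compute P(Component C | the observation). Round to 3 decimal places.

The responsibility of component k is w_k f_k(x) divided by Σ_j w_j f_j(x).
Normal densities:
  f_A = 6.68309e-05
  f_B = 0.109164
  f_C = 0.270935
Weight by the priors:
  w_A·f_A = 0.22 × 6.68309e-05 = 1.47028e-05
  w_B·f_B = 0.63 × 0.109164 = 0.0687732
  w_C·f_C = 0.15 × 0.270935 = 0.0406403
Normaliser: 1.47028e-05 + 0.0687732 + 0.0406403 = 0.109428
P(Component C | x) = 0.0406403 / 0.109428 ≈ 0.371

0.371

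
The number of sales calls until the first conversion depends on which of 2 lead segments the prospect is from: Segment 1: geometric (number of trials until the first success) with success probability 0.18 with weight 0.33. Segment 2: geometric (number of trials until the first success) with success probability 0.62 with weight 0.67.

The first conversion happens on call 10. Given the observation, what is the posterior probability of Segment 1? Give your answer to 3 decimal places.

0.993

P(component k | x) = P(Z=k)·f_k(x) / marginal(x), where marginal(x) = Σ_j P(Z=j)·f_j(x).
Geometric probabilities:
  L_1 = 0.18·(1−0.18)^9 = 0.18·0.16762 = 0.0301715
  L_2 = 0.62·(1−0.62)^9 = 0.62·0.000165216 = 0.000102434
Prior × likelihood for each component:
  P(Z=1)·L_1 = 0.33 × 0.0301715 = 0.0099566
  P(Z=2)·L_2 = 0.67 × 0.000102434 = 6.86308e-05
Sum: 0.0099566 + 6.86308e-05 = 0.0100252
So the posterior for Segment 1 is 0.0099566 / 0.0100252 ≈ 0.993.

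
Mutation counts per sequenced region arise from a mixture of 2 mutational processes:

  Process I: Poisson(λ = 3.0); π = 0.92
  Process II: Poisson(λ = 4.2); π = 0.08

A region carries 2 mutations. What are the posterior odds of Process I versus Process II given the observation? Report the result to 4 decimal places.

Since P(k|x) ∝ P(Z=k) f_k(x), the posterior odds are P(Z=i) f_i(x) / (P(Z=j) f_j(x)).
Component likelihoods at x = 2 mutations:
  f_I = e^(−3.0)·3.0^2/2! = 0.224042
  f_II = e^(−4.2)·4.2^2/2! = 0.132261
Posterior odds = (P(Z=I)·f_I) / (P(Z=II)·f_II) = (0.92·0.224042) / (0.08·0.132261) = 0.206118 / 0.0105809 ≈ 19.4803

19.4803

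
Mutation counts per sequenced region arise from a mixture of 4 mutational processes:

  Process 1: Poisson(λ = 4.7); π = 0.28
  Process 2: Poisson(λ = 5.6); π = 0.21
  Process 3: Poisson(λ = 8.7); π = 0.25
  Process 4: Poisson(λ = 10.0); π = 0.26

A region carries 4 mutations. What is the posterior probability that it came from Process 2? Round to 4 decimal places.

0.3232

By Bayes' theorem, P(k | x) = π_k f_k(x) / Σ_j π_j f_j(x).
Evaluate each component's likelihood at the observed value:
  p_1 = e^(−4.7)·4.7^4/4! = 0.184925
  p_2 = e^(−5.6)·5.6^4/4! = 0.151528
  p_3 = e^(−8.7)·8.7^4/4! = 0.0397653
  p_4 = e^(−10.0)·10.0^4/4! = 0.0189166
Unnormalised posteriors:
  π_1·p_1 = 0.28 × 0.184925 = 0.0517791
  π_2·p_2 = 0.21 × 0.151528 = 0.0318208
  π_3·p_3 = 0.25 × 0.0397653 = 0.00994131
  π_4·p_4 = 0.26 × 0.0189166 = 0.00491833
Sum: 0.0517791 + 0.0318208 + 0.00994131 + 0.00491833 = 0.0984595
P(Process 2 | data) ≈ 0.3232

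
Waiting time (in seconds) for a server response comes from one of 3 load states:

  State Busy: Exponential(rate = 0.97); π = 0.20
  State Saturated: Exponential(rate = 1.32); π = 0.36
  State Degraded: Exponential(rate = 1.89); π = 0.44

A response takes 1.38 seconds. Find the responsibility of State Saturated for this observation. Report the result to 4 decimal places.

0.4067

Apply Bayes' rule: the posterior for each component is proportional to its prior times its likelihood at x.
Component likelihoods at x = 1.38 seconds:
  p_Busy = 0.254346
  p_Saturated = 0.213532
  p_Degraded = 0.139231
Unnormalised posteriors:
  P(Z=Busy)·p_Busy = 0.20 × 0.254346 = 0.0508692
  P(Z=Saturated)·p_Saturated = 0.36 × 0.213532 = 0.0768715
  P(Z=Degraded)·p_Degraded = 0.44 × 0.139231 = 0.0612615
Marginal: 0.0508692 + 0.0768715 + 0.0612615 = 0.189002
So the posterior for State Saturated is 0.0768715 / 0.189002 ≈ 0.4067.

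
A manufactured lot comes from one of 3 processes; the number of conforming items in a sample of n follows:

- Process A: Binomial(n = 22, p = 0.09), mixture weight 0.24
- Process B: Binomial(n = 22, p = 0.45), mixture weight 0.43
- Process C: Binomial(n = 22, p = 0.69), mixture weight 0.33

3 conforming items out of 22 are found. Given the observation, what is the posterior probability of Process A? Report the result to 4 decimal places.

0.9846

The responsibility of component k is P(Z=k) f_k(x) divided by Σ_j P(Z=j) f_j(x).
Component likelihoods at x = 3 conforming items out of 22:
  f_A = 0.187083
  f_B = 0.001637
  f_C = 1.09633e-07
Unnormalised posteriors:
  P(Z=A)·f_A = 0.24 × 0.187083 = 0.0449
  P(Z=B)·f_B = 0.43 × 0.001637 = 0.000703911
  P(Z=C)·f_C = 0.33 × 1.09633e-07 = 3.61788e-08
Evidence: 0.0449 + 0.000703911 + 3.61788e-08 = 0.0456039
So the posterior for Process A is 0.0449 / 0.0456039 ≈ 0.9846.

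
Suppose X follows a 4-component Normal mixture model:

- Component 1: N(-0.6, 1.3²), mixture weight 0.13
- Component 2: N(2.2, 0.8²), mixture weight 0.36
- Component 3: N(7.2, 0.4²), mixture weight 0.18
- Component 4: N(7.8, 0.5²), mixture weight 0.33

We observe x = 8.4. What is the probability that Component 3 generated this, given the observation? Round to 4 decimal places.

0.0153

The responsibility of component k is w_k f_k(x) divided by Σ_j w_j f_j(x).
Evaluate each component's likelihood at the observed value:
  L_1 = (1/(1.3·√(2π)))·exp(−(8.4−-0.6)²/(2·1.3²)) = 0.306879·exp(-23.96450) = 1.20038e-11
  L_2 = (1/(0.8·√(2π)))·exp(−(8.4−2.2)²/(2·0.8²)) = 0.498678·exp(-30.03125) = 4.52287e-14
  L_3 = (1/(0.4·√(2π)))·exp(−(8.4−7.2)²/(2·0.4²)) = 0.997356·exp(-4.50000) = 0.0110796
  L_4 = (1/(0.5·√(2π)))·exp(−(8.4−7.8)²/(2·0.5²)) = 0.797885·exp(-0.72000) = 0.388372
Unnormalised posteriors:
  w_1·L_1 = 0.13 × 1.20038e-11 = 1.56049e-12
  w_2·L_2 = 0.36 × 4.52287e-14 = 1.62823e-14
  w_3·L_3 = 0.18 × 0.0110796 = 0.00199433
  w_4·L_4 = 0.33 × 0.388372 = 0.128163
Sum: 1.56049e-12 + 1.62823e-14 + 0.00199433 + 0.128163 = 0.130157
So the posterior for Component 3 is 0.00199433 / 0.130157 ≈ 0.0153.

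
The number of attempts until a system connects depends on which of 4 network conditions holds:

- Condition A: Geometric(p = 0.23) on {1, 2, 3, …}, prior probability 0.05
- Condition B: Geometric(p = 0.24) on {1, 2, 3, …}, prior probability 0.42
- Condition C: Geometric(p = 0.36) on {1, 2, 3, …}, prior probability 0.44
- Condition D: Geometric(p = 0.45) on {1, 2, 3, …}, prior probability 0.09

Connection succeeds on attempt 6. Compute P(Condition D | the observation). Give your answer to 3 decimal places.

0.043

By Bayes' theorem, P(k | x) = π_k f_k(x) / Σ_j π_j f_j(x).
Geometric probabilities:
  f_A = 0.062256
  f_B = 0.0608526
  f_C = 0.0386547
  f_D = 0.0226478
Multiply by the mixture weights:
  π_A·f_A = 0.05 × 0.062256 = 0.0031128
  π_B·f_B = 0.42 × 0.0608526 = 0.0255581
  π_C·f_C = 0.44 × 0.0386547 = 0.0170081
  π_D·f_D = 0.09 × 0.0226478 = 0.0020383
Denominator: 0.0031128 + 0.0255581 + 0.0170081 + 0.0020383 = 0.0477173
P(Condition D | data) ≈ 0.043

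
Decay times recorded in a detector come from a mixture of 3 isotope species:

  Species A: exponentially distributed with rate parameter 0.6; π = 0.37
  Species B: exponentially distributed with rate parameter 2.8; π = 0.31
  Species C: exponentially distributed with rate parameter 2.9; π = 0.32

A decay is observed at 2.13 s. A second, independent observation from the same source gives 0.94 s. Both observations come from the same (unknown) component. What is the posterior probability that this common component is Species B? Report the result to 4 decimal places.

0.0205

P(component k | x) = π_k·f_k(x) / marginal(x), where marginal(x) = Σ_j π_j·f_j(x).
Since both observations come from the same component, the likelihood for component k is f_k(x₁)·f_k(x₂).
  f_A = [0.167156] × [0.341357] = 0.05706
  f_B = [0.00719492] × [0.201416] = 0.00144917
  f_C = [0.00602228] × [0.189894] = 0.00114359
Multiply by the mixture weights:
  π_A·f_A = 0.37 × 0.05706 = 0.0211122
  π_B·f_B = 0.31 × 0.00144917 = 0.000449244
  π_C·f_C = 0.32 × 0.00114359 = 0.00036595
Sum: 0.0211122 + 0.000449244 + 0.00036595 = 0.0219274
So the posterior for Species B is 0.000449244 / 0.0219274 ≈ 0.0205.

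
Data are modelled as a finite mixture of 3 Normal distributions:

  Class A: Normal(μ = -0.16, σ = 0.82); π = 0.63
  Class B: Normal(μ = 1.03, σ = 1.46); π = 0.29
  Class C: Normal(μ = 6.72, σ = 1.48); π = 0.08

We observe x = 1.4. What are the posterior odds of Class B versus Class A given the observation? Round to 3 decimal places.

Posterior odds = (π_i f_i(x)) / (π_j f_j(x)); the normalising sum cancels.
Normal densities:
  f_A = 0.0796491
  f_B = 0.264613
  f_C = 0.000421565
Odds = (0.29/0.63) × (0.264613/0.0796491) = 0.460317 × 3.32223 ≈ 1.529

1.529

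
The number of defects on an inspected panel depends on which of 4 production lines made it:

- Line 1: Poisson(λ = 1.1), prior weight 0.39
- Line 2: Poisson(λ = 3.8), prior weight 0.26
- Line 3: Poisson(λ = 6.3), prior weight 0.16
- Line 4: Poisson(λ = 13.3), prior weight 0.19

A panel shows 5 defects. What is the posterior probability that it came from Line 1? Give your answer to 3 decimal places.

0.027

The responsibility of component k is π_k f_k(x) divided by Σ_j π_j f_j(x).
Poisson probabilities:
  f_1 = e^(−1.1)·1.1^5/5! = 0.00446744
  f_2 = e^(−3.8)·3.8^5/5! = 0.147713
  f_3 = e^(−6.3)·6.3^5/5! = 0.151868
  f_4 = e^(−13.3)·13.3^5/5! = 0.00580711
Multiply by the mixture weights:
  π_1·f_1 = 0.39 × 0.00446744 = 0.0017423
  π_2·f_2 = 0.26 × 0.147713 = 0.0384053
  π_3·f_3 = 0.16 × 0.151868 = 0.0242989
  π_4·f_4 = 0.19 × 0.00580711 = 0.00110335
Marginal: 0.0017423 + 0.0384053 + 0.0242989 + 0.00110335 = 0.0655498
P(Line 1 | data) ≈ 0.027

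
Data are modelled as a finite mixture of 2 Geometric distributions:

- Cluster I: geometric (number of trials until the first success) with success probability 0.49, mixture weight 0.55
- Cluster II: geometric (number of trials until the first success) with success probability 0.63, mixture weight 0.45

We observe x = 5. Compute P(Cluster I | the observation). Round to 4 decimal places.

0.7743

P(component k | x) = w_k·f_k(x) / marginal(x), where marginal(x) = Σ_j w_j·f_j(x).
Evaluate each component's likelihood at the observed value:
  L_I = 0.49·(1−0.49)^4 = 0.49·0.067652 = 0.0331495
  L_II = 0.63·(1−0.63)^4 = 0.63·0.0187416 = 0.0118072
Prior × likelihood for each component:
  w_I·L_I = 0.55 × 0.0331495 = 0.0182322
  w_II·L_II = 0.45 × 0.0118072 = 0.00531325
Normaliser: 0.0182322 + 0.00531325 = 0.0235455
P(Cluster I | x) = 0.0182322 / 0.0235455 ≈ 0.7743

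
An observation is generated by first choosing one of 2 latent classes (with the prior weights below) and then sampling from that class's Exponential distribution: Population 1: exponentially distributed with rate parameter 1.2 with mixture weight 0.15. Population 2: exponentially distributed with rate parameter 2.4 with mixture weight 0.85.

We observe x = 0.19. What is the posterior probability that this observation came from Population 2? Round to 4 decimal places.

0.9002

The responsibility of component k is w_k f_k(x) divided by Σ_j w_j f_j(x).
Component likelihoods at x = 0.19:
  f_1 = 1.2·e^(−1.2·0.19) = 1.2·e^(−0.2280) = 0.955349
  f_2 = 2.4·e^(−2.4·0.19) = 2.4·e^(−0.4560) = 1.52115
Prior × likelihood for each component:
  w_1·f_1 = 0.15 × 0.955349 = 0.143302
  w_2·f_2 = 0.85 × 1.52115 = 1.29298
Marginal: 0.143302 + 1.29298 = 1.43628
P(Population 2 | x) ≈ 0.9002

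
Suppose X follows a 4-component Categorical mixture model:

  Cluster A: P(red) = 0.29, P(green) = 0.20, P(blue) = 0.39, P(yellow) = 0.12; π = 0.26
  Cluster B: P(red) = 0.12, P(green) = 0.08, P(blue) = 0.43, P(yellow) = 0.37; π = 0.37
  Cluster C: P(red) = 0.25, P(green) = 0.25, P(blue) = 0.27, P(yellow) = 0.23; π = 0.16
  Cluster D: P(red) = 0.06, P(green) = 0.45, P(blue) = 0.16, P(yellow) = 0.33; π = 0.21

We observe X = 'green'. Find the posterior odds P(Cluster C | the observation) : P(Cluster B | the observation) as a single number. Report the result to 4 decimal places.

Only the two components matter; the odds are (w_i f_i(x)) / (w_j f_j(x)).
Categorical probabilities:
  f_A = P(green | comp) = 0.20
  f_B = P(green | comp) = 0.08
  f_C = P(green | comp) = 0.25
  f_D = P(green | comp) = 0.45
Odds = (0.16/0.37) × (0.25/0.08) = 0.432432 × 3.125 ≈ 1.3514

1.3514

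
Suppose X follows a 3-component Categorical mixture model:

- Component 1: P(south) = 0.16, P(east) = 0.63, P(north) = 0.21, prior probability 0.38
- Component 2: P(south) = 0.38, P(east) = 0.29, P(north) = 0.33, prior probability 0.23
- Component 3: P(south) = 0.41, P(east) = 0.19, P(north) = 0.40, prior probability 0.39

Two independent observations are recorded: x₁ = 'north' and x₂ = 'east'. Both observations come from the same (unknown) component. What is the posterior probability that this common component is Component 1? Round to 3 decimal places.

P(component k | x) = π_k·f_k(x) / marginal(x), where marginal(x) = Σ_j π_j·f_j(x).
Since both observations come from the same component, the likelihood for component k is f_k(x₁)·f_k(x₂).
  L_1 = [0.21] × [0.63] = 0.1323
  L_2 = [0.33] × [0.29] = 0.0957
  L_3 = [0.4] × [0.19] = 0.076
Unnormalised posteriors:
  π_1·L_1 = 0.38 × 0.1323 = 0.050274
  π_2·L_2 = 0.23 × 0.0957 = 0.022011
  π_3·L_3 = 0.39 × 0.076 = 0.02964
Marginal: 0.050274 + 0.022011 + 0.02964 = 0.101925
Responsibility of Component 1: 0.050274 / 0.101925 ≈ 0.493

0.493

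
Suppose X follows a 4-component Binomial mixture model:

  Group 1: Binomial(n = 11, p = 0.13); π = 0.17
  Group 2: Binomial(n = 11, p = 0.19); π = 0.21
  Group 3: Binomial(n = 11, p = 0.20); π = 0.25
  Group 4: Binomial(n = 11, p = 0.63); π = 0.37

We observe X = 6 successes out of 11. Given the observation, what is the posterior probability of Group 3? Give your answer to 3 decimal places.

0.031

Apply Bayes' rule: the posterior for each component is proportional to its prior times its likelihood at x.
Component likelihoods at x = 6 successes out of 11:
  f_1 = 0.00111147
  f_2 = 0.00757859
  f_3 = 0.00968884
  f_4 = 0.200306
Prior × likelihood for each component:
  π_1·f_1 = 0.17 × 0.00111147 = 0.00018895
  π_2·f_2 = 0.21 × 0.00757859 = 0.0015915
  π_3·f_3 = 0.25 × 0.00968884 = 0.00242221
  π_4·f_4 = 0.37 × 0.200306 = 0.0741132
Marginal: 0.00018895 + 0.0015915 + 0.00242221 + 0.0741132 = 0.0783159
So the posterior for Group 3 is 0.00242221 / 0.0783159 ≈ 0.031.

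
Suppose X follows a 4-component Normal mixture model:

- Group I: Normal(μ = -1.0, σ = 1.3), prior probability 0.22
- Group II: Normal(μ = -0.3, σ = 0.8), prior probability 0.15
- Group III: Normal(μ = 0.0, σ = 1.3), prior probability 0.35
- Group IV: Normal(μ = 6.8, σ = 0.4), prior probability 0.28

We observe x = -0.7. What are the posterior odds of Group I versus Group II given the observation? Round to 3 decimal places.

0.996

Since P(k|x) ∝ π_k f_k(x), the posterior odds are π_i f_i(x) / (π_j f_j(x)).
Component likelihoods at x = -0.7:
  L_I = (1/(1.3·√(2π)))·exp(−(-0.7−-1.0)²/(2·1.3²)) = 0.306879·exp(-0.02663) = 0.298815
  L_II = (1/(0.8·√(2π)))·exp(−(-0.7−-0.3)²/(2·0.8²)) = 0.498678·exp(-0.12500) = 0.440082
  L_III = (1/(1.3·√(2π)))·exp(−(-0.7−0.0)²/(2·1.3²)) = 0.306879·exp(-0.14497) = 0.265465
  L_IV = (1/(0.4·√(2π)))·exp(−(-0.7−6.8)²/(2·0.4²)) = 0.997356·exp(-175.78125) = 4.55012e-77
0.0657393 / 0.0660122 ≈ 0.996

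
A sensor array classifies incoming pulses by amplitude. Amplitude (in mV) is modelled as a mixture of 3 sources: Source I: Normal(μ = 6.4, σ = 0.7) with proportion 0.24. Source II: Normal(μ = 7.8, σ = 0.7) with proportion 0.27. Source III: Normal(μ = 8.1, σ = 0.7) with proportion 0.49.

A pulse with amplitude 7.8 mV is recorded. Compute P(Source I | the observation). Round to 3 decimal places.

The responsibility of component k is π_k f_k(x) divided by Σ_j π_j f_j(x).
Normal densities:
  f_I = 0.07713
  f_II = 0.569918
  f_III = 0.51991
Weight by the priors:
  π_I·f_I = 0.24 × 0.07713 = 0.0185112
  π_II·f_II = 0.27 × 0.569918 = 0.153878
  π_III·f_III = 0.49 × 0.51991 = 0.254756
Marginal: 0.0185112 + 0.153878 + 0.254756 = 0.427145
So the posterior for Source I is 0.0185112 / 0.427145 ≈ 0.043.

0.043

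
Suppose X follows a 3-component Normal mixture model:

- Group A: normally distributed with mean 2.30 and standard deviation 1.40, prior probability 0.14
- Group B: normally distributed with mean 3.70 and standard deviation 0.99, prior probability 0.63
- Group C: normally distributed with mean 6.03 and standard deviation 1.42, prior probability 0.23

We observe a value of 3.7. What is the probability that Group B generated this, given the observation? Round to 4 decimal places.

By Bayes' theorem, P(k | x) = π_k f_k(x) / Σ_j π_j f_j(x).
Normal densities:
  L_A = (1/(1.40·√(2π)))·exp(−(3.7−2.30)²/(2·1.40²)) = 0.284959·exp(-0.50000) = 0.172836
  L_B = (1/(0.99·√(2π)))·exp(−(3.7−3.70)²/(2·0.99²)) = 0.402972·exp(-0.00000) = 0.402972
  L_C = (1/(1.42·√(2π)))·exp(−(3.7−6.03)²/(2·1.42²)) = 0.280945·exp(-1.34619) = 0.0731106
Weight by the priors:
  π_A·L_A = 0.14 × 0.172836 = 0.0241971
  π_B·L_B = 0.63 × 0.402972 = 0.253872
  π_C·L_C = 0.23 × 0.0731106 = 0.0168154
Marginal: 0.0241971 + 0.253872 + 0.0168154 = 0.294885
P(Group B | x) ≈ 0.8609

0.8609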